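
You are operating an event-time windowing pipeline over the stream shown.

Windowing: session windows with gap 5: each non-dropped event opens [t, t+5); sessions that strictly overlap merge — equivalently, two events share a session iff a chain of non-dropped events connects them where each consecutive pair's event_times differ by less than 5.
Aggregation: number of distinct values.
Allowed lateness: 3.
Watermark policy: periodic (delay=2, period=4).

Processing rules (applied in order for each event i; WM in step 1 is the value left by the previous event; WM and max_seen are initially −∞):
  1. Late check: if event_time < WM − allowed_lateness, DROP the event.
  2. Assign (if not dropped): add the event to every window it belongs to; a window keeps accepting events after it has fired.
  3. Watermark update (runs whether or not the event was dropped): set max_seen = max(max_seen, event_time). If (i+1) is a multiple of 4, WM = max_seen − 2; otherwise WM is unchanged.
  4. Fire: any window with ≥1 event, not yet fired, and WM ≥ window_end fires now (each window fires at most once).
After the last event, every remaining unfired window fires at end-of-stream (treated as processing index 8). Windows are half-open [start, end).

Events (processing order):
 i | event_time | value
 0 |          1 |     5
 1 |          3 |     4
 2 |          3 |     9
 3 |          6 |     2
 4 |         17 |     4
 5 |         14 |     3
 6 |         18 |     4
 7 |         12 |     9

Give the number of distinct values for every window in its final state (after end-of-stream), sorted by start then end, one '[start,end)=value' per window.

[1,11)=4 [12,23)=3

i=0 t=1 v=5: → [1,6); WM=−∞
i=1 t=3 v=4: → [1,8); WM=−∞
i=2 t=3 v=9: → [1,8); WM=−∞
i=3 t=6 v=2: → [1,11); WM=4
i=4 t=17 v=4: → [17,22); WM=4
i=5 t=14 v=3: → [14,22); WM=4
i=6 t=18 v=4: → [14,23); WM=4
i=7 t=12 v=9: → [12,23); WM=16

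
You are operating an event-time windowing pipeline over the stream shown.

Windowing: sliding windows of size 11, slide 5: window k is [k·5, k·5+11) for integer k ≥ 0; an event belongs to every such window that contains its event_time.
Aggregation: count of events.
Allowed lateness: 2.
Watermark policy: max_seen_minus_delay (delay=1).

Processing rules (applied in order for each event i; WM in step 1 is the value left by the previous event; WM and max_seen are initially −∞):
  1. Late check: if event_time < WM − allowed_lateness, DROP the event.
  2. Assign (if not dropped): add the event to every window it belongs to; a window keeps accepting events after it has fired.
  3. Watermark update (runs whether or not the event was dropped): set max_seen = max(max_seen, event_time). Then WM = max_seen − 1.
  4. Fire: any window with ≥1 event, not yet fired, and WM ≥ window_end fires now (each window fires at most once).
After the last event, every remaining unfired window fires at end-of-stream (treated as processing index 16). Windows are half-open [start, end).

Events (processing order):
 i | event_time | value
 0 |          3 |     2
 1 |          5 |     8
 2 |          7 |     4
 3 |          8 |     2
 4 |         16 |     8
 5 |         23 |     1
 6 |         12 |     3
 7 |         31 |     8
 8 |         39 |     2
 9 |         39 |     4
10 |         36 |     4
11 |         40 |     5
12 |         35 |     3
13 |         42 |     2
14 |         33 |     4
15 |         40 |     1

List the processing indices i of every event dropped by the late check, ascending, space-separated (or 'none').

i=0 t=3 v=2: → [0,11); WM=2
i=1 t=5 v=8: → [5,16),[0,11); WM=4
i=2 t=7 v=4: → [5,16),[0,11); WM=6
i=3 t=8 v=2: → [5,16),[0,11); WM=7
i=4 t=16 v=8: → [15,26),[10,21); WM=15; [0,11) fires=4
i=5 t=23 v=1: → [20,31),[15,26); WM=22; [5,16) fires=3 [10,21) fires=1
i=6 t=12 v=3: DROP (t<22-2); WM=22
i=7 t=31 v=8: → [30,41),[25,36); WM=30; [15,26) fires=2
i=8 t=39 v=2: → [35,46),[30,41); WM=38; [20,31) fires=1 [25,36) fires=1
i=9 t=39 v=4: → [35,46),[30,41); WM=38
i=10 t=36 v=4: → [35,46),[30,41); WM=38
i=11 t=40 v=5: → [40,51),[35,46),[30,41); WM=39
i=12 t=35 v=3: DROP (t<39-2); WM=39
i=13 t=42 v=2: → [40,51),[35,46); WM=41; [30,41) fires=5
i=14 t=33 v=4: DROP (t<41-2); WM=41
i=15 t=40 v=1: → [40,51),[35,46),[30,41); WM=41

6 12 14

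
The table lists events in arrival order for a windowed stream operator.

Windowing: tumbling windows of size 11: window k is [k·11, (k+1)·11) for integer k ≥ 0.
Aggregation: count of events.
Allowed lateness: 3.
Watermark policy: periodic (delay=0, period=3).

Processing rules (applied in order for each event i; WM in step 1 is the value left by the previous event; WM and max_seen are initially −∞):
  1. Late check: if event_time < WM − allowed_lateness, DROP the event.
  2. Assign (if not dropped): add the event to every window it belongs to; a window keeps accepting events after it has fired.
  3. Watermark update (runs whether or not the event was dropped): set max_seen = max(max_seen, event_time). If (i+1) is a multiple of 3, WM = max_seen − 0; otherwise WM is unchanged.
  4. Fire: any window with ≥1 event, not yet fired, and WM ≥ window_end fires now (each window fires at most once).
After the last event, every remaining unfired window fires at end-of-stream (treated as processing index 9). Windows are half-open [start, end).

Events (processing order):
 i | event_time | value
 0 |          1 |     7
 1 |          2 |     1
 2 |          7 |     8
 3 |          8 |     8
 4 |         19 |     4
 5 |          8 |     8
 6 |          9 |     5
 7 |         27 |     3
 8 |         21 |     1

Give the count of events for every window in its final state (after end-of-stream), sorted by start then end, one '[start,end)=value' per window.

i=0 t=1 v=7: → [0,11); WM=−∞
i=1 t=2 v=1: → [0,11); WM=−∞
i=2 t=7 v=8: → [0,11); WM=7
i=3 t=8 v=8: → [0,11); WM=7
i=4 t=19 v=4: → [11,22); WM=7
i=5 t=8 v=8: → [0,11); WM=19; [0,11) fires=5
i=6 t=9 v=5: DROP (t<19-3); WM=19
i=7 t=27 v=3: → [22,33); WM=19
i=8 t=21 v=1: → [11,22); WM=27; [11,22) fires=2

[0,11)=5 [11,22)=2 [22,33)=1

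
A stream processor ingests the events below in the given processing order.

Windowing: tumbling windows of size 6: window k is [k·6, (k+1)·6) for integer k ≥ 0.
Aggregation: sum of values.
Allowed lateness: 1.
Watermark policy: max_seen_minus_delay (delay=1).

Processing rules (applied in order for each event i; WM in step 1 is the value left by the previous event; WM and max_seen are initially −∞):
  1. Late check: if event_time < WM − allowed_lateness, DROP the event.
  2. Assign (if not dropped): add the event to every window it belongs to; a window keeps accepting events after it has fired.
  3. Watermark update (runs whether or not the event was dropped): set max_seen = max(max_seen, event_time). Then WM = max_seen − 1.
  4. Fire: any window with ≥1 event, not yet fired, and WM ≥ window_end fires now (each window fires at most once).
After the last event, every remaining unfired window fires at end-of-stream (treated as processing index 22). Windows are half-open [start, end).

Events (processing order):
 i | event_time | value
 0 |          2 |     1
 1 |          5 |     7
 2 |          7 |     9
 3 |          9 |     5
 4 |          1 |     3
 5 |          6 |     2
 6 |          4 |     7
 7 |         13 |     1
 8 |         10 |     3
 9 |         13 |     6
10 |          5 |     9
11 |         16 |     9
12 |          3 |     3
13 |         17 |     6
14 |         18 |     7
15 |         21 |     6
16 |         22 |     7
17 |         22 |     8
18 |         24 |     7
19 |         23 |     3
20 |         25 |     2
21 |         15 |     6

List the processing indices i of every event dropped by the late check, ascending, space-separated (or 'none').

4 5 6 8 10 12 21

i=0 t=2 v=1: → [0,6); WM=1
i=1 t=5 v=7: → [0,6); WM=4
i=2 t=7 v=9: → [6,12); WM=6; [0,6) fires=8
i=3 t=9 v=5: → [6,12); WM=8
i=4 t=1 v=3: DROP (t<8-1); WM=8
i=5 t=6 v=2: DROP (t<8-1); WM=8
i=6 t=4 v=7: DROP (t<8-1); WM=8
i=7 t=13 v=1: → [12,18); WM=12; [6,12) fires=14
i=8 t=10 v=3: DROP (t<12-1); WM=12
i=9 t=13 v=6: → [12,18); WM=12
i=10 t=5 v=9: DROP (t<12-1); WM=12
i=11 t=16 v=9: → [12,18); WM=15
i=12 t=3 v=3: DROP (t<15-1); WM=15
i=13 t=17 v=6: → [12,18); WM=16
i=14 t=18 v=7: → [18,24); WM=17
i=15 t=21 v=6: → [18,24); WM=20; [12,18) fires=22
i=16 t=22 v=7: → [18,24); WM=21
i=17 t=22 v=8: → [18,24); WM=21
i=18 t=24 v=7: → [24,30); WM=23
i=19 t=23 v=3: → [18,24); WM=23
i=20 t=25 v=2: → [24,30); WM=24; [18,24) fires=31
i=21 t=15 v=6: DROP (t<24-1); WM=24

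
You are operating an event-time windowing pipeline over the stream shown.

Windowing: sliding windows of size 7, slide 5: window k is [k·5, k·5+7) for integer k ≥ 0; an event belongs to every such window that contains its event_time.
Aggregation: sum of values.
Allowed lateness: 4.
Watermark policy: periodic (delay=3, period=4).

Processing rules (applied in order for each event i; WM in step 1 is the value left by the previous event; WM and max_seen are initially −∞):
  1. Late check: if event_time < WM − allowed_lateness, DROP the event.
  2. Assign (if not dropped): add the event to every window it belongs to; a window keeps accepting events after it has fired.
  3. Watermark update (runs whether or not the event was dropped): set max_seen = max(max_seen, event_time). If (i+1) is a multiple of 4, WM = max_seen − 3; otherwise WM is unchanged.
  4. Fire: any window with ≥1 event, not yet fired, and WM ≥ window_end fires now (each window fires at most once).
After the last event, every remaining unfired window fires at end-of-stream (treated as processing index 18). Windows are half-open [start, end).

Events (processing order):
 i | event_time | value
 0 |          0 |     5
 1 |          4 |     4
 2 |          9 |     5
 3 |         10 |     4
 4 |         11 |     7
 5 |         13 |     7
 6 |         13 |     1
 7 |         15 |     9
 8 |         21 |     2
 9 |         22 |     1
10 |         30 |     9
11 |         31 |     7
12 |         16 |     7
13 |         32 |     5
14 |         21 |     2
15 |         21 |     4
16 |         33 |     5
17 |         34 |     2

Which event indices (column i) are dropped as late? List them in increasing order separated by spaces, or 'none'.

i=0 t=0 v=5: → [0,7); WM=−∞
i=1 t=4 v=4: → [0,7); WM=−∞
i=2 t=9 v=5: → [5,12); WM=−∞
i=3 t=10 v=4: → [10,17),[5,12); WM=7; [0,7) fires=9
i=4 t=11 v=7: → [10,17),[5,12); WM=7
i=5 t=13 v=7: → [10,17); WM=7
i=6 t=13 v=1: → [10,17); WM=7
i=7 t=15 v=9: → [15,22),[10,17); WM=12; [5,12) fires=16
i=8 t=21 v=2: → [20,27),[15,22); WM=12
i=9 t=22 v=1: → [20,27); WM=12
i=10 t=30 v=9: → [30,37),[25,32); WM=12
i=11 t=31 v=7: → [30,37),[25,32); WM=28; [10,17) fires=28 [15,22) fires=11 [20,27) fires=3
i=12 t=16 v=7: DROP (t<28-4); WM=28
i=13 t=32 v=5: → [30,37); WM=28
i=14 t=21 v=2: DROP (t<28-4); WM=28
i=15 t=21 v=4: DROP (t<28-4); WM=29
i=16 t=33 v=5: → [30,37); WM=29
i=17 t=34 v=2: → [30,37); WM=29

12 14 15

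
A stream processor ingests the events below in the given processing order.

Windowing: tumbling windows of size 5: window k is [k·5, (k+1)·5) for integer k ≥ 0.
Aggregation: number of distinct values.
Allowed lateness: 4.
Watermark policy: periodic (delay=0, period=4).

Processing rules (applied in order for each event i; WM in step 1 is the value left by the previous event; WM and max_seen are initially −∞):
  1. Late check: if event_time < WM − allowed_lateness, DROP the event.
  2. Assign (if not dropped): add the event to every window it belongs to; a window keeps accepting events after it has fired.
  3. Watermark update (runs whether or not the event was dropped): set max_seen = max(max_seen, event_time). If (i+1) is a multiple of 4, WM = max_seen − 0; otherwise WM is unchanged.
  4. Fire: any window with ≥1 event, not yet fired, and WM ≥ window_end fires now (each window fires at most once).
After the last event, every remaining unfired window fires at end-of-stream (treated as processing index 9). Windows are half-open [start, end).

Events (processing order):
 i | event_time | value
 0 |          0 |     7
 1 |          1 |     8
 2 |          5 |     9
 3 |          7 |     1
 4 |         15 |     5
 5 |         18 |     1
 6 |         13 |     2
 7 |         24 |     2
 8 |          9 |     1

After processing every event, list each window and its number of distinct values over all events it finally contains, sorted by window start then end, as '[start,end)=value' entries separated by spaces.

[0,5)=2 [5,10)=2 [10,15)=1 [15,20)=2 [20,25)=1

i=0 t=0 v=7: → [0,5); WM=−∞
i=1 t=1 v=8: → [0,5); WM=−∞
i=2 t=5 v=9: → [5,10); WM=−∞
i=3 t=7 v=1: → [5,10); WM=7; [0,5) fires=2
i=4 t=15 v=5: → [15,20); WM=7
i=5 t=18 v=1: → [15,20); WM=7
i=6 t=13 v=2: → [10,15); WM=7
i=7 t=24 v=2: → [20,25); WM=24; [5,10) fires=2 [10,15) fires=1 [15,20) fires=2
i=8 t=9 v=1: DROP (t<24-4); WM=24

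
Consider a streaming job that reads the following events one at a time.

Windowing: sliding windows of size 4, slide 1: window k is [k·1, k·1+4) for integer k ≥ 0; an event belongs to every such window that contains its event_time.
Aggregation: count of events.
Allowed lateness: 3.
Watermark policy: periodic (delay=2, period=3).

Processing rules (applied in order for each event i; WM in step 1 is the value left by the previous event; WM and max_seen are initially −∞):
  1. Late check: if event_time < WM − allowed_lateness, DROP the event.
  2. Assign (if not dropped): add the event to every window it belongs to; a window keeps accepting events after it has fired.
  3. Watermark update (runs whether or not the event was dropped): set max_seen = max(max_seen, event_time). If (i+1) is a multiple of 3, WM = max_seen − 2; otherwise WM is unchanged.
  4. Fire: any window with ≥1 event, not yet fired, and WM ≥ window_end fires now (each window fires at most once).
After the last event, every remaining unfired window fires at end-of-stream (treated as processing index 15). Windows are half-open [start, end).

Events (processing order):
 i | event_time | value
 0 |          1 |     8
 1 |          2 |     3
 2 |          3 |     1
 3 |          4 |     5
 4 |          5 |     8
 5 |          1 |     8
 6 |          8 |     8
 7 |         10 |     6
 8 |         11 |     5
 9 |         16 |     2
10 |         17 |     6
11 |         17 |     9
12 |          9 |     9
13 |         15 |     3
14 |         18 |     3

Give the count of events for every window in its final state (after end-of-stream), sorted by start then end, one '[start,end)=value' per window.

[0,4)=4 [1,5)=5 [2,6)=4 [3,7)=3 [4,8)=2 [5,9)=2 [6,10)=1 [7,11)=2 [8,12)=3 [9,13)=2 [10,14)=2 [11,15)=1 [12,16)=1 [13,17)=2 [14,18)=4 [15,19)=5 [16,20)=4 [17,21)=3 [18,22)=1

i=0 t=1 v=8: → [1,5),[0,4); WM=−∞
i=1 t=2 v=3: → [2,6),[1,5),[0,4); WM=−∞
i=2 t=3 v=1: → [3,7),[2,6),[1,5),[0,4); WM=1
i=3 t=4 v=5: → [4,8),[3,7),[2,6),[1,5); WM=1
i=4 t=5 v=8: → [5,9),[4,8),[3,7),[2,6); WM=1
i=5 t=1 v=8: → [1,5),[0,4); WM=3
i=6 t=8 v=8: → [8,12),[7,11),[6,10),[5,9); WM=3
i=7 t=10 v=6: → [10,14),[9,13),[8,12),[7,11); WM=3
i=8 t=11 v=5: → [11,15),[10,14),[9,13),[8,12); WM=9; [0,4) fires=4 [1,5) fires=5 [2,6) fires=4 [3,7) fires=3 [4,8) fires=2 [5,9) fires=2
i=9 t=16 v=2: → [16,20),[15,19),[14,18),[13,17); WM=9
i=10 t=17 v=6: → [17,21),[16,20),[15,19),[14,18); WM=9
i=11 t=17 v=9: → [17,21),[16,20),[15,19),[14,18); WM=15; [6,10) fires=1 [7,11) fires=2 [8,12) fires=3 [9,13) fires=2 [10,14) fires=2 [11,15) fires=1
i=12 t=9 v=9: DROP (t<15-3); WM=15
i=13 t=15 v=3: → [15,19),[14,18),[13,17),[12,16); WM=15
i=14 t=18 v=3: → [18,22),[17,21),[16,20),[15,19); WM=16; [12,16) fires=1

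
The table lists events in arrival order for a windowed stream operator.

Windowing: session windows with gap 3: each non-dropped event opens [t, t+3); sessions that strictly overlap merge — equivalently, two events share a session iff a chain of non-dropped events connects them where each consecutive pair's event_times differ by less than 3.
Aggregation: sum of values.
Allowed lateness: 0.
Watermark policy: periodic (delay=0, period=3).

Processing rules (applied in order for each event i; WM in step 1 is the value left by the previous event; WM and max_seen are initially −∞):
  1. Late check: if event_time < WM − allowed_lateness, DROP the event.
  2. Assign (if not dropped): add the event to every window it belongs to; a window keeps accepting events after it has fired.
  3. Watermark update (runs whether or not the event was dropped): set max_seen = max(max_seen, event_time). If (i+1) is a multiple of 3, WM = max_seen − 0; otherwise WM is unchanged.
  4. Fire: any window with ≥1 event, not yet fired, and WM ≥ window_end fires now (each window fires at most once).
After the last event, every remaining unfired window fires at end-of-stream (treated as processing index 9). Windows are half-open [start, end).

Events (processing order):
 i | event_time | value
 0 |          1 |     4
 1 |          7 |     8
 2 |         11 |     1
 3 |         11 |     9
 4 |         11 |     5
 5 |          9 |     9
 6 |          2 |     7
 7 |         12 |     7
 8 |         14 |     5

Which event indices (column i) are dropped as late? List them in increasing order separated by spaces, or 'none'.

5 6

i=0 t=1 v=4: → [1,4); WM=−∞
i=1 t=7 v=8: → [7,10); WM=−∞
i=2 t=11 v=1: → [11,14); WM=11
i=3 t=11 v=9: → [11,14); WM=11
i=4 t=11 v=5: → [11,14); WM=11
i=5 t=9 v=9: DROP (t<11-0); WM=11
i=6 t=2 v=7: DROP (t<11-0); WM=11
i=7 t=12 v=7: → [11,15); WM=11
i=8 t=14 v=5: → [11,17); WM=14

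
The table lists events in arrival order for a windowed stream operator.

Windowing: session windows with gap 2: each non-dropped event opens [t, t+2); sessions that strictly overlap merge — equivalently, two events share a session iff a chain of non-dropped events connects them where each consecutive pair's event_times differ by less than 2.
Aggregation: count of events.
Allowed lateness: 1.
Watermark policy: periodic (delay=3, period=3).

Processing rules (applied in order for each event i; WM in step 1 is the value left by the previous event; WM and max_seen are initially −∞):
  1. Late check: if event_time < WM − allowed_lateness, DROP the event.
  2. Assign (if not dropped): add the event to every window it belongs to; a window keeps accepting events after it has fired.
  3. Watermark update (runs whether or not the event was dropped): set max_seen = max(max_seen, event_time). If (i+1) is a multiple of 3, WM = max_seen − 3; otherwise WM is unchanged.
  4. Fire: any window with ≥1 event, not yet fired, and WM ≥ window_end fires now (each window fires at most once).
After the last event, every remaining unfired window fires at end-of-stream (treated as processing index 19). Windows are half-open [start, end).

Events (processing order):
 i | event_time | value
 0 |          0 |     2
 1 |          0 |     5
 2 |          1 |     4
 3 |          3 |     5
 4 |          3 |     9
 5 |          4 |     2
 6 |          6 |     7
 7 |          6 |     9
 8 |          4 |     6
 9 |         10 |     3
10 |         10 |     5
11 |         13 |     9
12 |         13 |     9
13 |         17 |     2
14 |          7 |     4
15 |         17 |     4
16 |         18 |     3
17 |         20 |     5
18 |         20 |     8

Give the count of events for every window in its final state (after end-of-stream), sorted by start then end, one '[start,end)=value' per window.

[0,3)=3 [3,6)=4 [6,8)=2 [10,12)=2 [13,15)=2 [17,20)=3 [20,22)=2

i=0 t=0 v=2: → [0,2); WM=−∞
i=1 t=0 v=5: → [0,2); WM=−∞
i=2 t=1 v=4: → [0,3); WM=-2
i=3 t=3 v=5: → [3,5); WM=-2
i=4 t=3 v=9: → [3,5); WM=-2
i=5 t=4 v=2: → [3,6); WM=1
i=6 t=6 v=7: → [6,8); WM=1
i=7 t=6 v=9: → [6,8); WM=1
i=8 t=4 v=6: → [3,6); WM=3
i=9 t=10 v=3: → [10,12); WM=3
i=10 t=10 v=5: → [10,12); WM=3
i=11 t=13 v=9: → [13,15); WM=10
i=12 t=13 v=9: → [13,15); WM=10
i=13 t=17 v=2: → [17,19); WM=10
i=14 t=7 v=4: DROP (t<10-1); WM=14
i=15 t=17 v=4: → [17,19); WM=14
i=16 t=18 v=3: → [17,20); WM=14
i=17 t=20 v=5: → [20,22); WM=17
i=18 t=20 v=8: → [20,22); WM=17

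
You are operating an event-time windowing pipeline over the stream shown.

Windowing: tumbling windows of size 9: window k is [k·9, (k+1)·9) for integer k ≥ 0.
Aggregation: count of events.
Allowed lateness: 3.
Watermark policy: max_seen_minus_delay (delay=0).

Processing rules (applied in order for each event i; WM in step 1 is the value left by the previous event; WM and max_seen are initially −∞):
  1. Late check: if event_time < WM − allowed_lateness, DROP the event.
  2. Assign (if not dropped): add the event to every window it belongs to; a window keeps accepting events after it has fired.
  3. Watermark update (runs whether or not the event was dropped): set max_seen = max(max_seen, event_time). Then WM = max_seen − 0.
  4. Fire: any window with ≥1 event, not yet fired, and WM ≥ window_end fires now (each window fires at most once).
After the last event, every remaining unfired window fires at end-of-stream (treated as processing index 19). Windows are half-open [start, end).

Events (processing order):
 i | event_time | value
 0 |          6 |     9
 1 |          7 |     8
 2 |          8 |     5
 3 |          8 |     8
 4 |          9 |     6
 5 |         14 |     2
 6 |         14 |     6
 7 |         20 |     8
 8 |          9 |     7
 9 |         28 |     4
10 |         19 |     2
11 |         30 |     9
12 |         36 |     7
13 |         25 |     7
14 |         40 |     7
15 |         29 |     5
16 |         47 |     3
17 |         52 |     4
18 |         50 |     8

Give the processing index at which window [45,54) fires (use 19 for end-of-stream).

i=0 t=6 v=9: → [0,9); WM=6
i=1 t=7 v=8: → [0,9); WM=7
i=2 t=8 v=5: → [0,9); WM=8
i=3 t=8 v=8: → [0,9); WM=8
i=4 t=9 v=6: → [9,18); WM=9; [0,9) fires=4
i=5 t=14 v=2: → [9,18); WM=14
i=6 t=14 v=6: → [9,18); WM=14
i=7 t=20 v=8: → [18,27); WM=20; [9,18) fires=3
i=8 t=9 v=7: DROP (t<20-3); WM=20
i=9 t=28 v=4: → [27,36); WM=28; [18,27) fires=1
i=10 t=19 v=2: DROP (t<28-3); WM=28
i=11 t=30 v=9: → [27,36); WM=30
i=12 t=36 v=7: → [36,45); WM=36; [27,36) fires=2
i=13 t=25 v=7: DROP (t<36-3); WM=36
i=14 t=40 v=7: → [36,45); WM=40
i=15 t=29 v=5: DROP (t<40-3); WM=40
i=16 t=47 v=3: → [45,54); WM=47; [36,45) fires=2
i=17 t=52 v=4: → [45,54); WM=52
i=18 t=50 v=8: → [45,54); WM=52

19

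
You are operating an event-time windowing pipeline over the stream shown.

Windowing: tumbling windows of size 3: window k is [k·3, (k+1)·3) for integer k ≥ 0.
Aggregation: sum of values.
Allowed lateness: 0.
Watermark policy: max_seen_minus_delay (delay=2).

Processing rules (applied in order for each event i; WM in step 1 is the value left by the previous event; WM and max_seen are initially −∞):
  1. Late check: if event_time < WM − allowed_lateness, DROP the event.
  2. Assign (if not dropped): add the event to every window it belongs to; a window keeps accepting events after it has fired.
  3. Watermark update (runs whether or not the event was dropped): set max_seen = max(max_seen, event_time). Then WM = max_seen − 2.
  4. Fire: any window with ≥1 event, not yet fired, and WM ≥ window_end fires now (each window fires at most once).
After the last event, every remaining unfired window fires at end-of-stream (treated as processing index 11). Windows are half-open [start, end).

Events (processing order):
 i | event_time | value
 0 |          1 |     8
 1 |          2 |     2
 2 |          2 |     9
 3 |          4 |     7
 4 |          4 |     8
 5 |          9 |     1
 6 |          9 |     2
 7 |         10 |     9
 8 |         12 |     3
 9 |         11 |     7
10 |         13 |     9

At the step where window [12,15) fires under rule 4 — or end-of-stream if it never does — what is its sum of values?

12

i=0 t=1 v=8: → [0,3); WM=-1
i=1 t=2 v=2: → [0,3); WM=0
i=2 t=2 v=9: → [0,3); WM=0
i=3 t=4 v=7: → [3,6); WM=2
i=4 t=4 v=8: → [3,6); WM=2
i=5 t=9 v=1: → [9,12); WM=7; [0,3) fires=19 [3,6) fires=15
i=6 t=9 v=2: → [9,12); WM=7
i=7 t=10 v=9: → [9,12); WM=8
i=8 t=12 v=3: → [12,15); WM=10
i=9 t=11 v=7: → [9,12); WM=10
i=10 t=13 v=9: → [12,15); WM=11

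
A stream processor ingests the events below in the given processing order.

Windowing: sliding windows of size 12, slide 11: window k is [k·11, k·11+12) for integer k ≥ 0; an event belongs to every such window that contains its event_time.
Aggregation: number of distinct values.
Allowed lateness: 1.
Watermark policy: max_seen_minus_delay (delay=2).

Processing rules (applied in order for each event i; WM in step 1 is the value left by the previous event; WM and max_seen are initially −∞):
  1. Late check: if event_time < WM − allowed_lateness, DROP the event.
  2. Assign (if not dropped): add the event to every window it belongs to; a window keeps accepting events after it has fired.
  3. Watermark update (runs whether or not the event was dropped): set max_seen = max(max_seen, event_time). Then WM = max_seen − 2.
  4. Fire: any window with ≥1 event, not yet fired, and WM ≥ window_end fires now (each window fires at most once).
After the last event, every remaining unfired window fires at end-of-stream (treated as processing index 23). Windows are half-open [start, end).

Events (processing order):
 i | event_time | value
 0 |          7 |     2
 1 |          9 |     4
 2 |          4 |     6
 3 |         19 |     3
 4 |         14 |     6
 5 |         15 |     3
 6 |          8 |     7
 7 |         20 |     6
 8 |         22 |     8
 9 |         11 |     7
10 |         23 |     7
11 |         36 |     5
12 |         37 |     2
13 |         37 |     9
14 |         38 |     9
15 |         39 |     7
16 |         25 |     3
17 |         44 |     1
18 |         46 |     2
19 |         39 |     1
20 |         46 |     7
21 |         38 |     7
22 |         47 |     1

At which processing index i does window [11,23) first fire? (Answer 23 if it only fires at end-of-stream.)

11

i=0 t=7 v=2: → [0,12); WM=5
i=1 t=9 v=4: → [0,12); WM=7
i=2 t=4 v=6: DROP (t<7-1); WM=7
i=3 t=19 v=3: → [11,23); WM=17; [0,12) fires=2
i=4 t=14 v=6: DROP (t<17-1); WM=17
i=5 t=15 v=3: DROP (t<17-1); WM=17
i=6 t=8 v=7: DROP (t<17-1); WM=17
i=7 t=20 v=6: → [11,23); WM=18
i=8 t=22 v=8: → [22,34),[11,23); WM=20
i=9 t=11 v=7: DROP (t<20-1); WM=20
i=10 t=23 v=7: → [22,34); WM=21
i=11 t=36 v=5: → [33,45); WM=34; [11,23) fires=3 [22,34) fires=2
i=12 t=37 v=2: → [33,45); WM=35
i=13 t=37 v=9: → [33,45); WM=35
i=14 t=38 v=9: → [33,45); WM=36
i=15 t=39 v=7: → [33,45); WM=37
i=16 t=25 v=3: DROP (t<37-1); WM=37
i=17 t=44 v=1: → [44,56),[33,45); WM=42
i=18 t=46 v=2: → [44,56); WM=44
i=19 t=39 v=1: DROP (t<44-1); WM=44
i=20 t=46 v=7: → [44,56); WM=44
i=21 t=38 v=7: DROP (t<44-1); WM=44
i=22 t=47 v=1: → [44,56); WM=45; [33,45) fires=5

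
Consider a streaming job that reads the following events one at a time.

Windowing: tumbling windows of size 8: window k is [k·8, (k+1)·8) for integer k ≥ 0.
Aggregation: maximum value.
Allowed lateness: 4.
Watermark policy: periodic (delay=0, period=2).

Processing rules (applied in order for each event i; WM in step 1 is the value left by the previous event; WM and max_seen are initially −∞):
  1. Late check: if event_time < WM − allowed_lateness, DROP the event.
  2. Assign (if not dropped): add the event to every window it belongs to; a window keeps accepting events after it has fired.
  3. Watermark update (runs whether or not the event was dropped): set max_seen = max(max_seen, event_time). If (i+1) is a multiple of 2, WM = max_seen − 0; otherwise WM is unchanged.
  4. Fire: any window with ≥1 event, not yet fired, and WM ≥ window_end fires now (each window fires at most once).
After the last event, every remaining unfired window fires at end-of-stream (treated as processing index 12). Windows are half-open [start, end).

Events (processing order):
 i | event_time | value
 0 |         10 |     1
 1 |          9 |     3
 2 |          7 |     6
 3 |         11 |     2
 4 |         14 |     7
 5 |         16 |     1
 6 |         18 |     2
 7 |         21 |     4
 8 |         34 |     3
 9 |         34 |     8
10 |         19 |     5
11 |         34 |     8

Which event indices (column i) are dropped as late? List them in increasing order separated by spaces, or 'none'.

i=0 t=10 v=1: → [8,16); WM=−∞
i=1 t=9 v=3: → [8,16); WM=10
i=2 t=7 v=6: → [0,8); WM=10; [0,8) fires=6
i=3 t=11 v=2: → [8,16); WM=11
i=4 t=14 v=7: → [8,16); WM=11
i=5 t=16 v=1: → [16,24); WM=16; [8,16) fires=7
i=6 t=18 v=2: → [16,24); WM=16
i=7 t=21 v=4: → [16,24); WM=21
i=8 t=34 v=3: → [32,40); WM=21
i=9 t=34 v=8: → [32,40); WM=34; [16,24) fires=4
i=10 t=19 v=5: DROP (t<34-4); WM=34
i=11 t=34 v=8: → [32,40); WM=34

10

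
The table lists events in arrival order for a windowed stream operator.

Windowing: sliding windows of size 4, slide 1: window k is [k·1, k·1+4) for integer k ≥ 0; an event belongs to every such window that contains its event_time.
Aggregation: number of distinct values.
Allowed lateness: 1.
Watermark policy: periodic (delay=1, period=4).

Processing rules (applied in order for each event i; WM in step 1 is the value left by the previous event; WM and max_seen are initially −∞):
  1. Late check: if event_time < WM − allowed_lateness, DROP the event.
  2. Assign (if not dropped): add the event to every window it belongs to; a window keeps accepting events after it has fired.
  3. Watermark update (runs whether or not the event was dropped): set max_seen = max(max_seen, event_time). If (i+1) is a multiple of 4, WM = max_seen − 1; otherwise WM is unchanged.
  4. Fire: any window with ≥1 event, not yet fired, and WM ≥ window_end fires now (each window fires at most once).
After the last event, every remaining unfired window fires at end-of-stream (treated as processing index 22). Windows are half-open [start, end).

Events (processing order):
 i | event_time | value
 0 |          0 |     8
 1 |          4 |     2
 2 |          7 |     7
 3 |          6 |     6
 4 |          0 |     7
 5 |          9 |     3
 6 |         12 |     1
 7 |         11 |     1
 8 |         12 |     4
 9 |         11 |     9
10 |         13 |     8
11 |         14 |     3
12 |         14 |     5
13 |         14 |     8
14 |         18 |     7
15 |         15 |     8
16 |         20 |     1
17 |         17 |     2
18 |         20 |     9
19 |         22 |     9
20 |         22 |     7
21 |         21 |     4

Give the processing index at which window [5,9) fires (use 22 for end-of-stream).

i=0 t=0 v=8: → [0,4); WM=−∞
i=1 t=4 v=2: → [4,8),[3,7),[2,6),[1,5); WM=−∞
i=2 t=7 v=7: → [7,11),[6,10),[5,9),[4,8); WM=−∞
i=3 t=6 v=6: → [6,10),[5,9),[4,8),[3,7); WM=6; [0,4) fires=1 [1,5) fires=1 [2,6) fires=1
i=4 t=0 v=7: DROP (t<6-1); WM=6
i=5 t=9 v=3: → [9,13),[8,12),[7,11),[6,10); WM=6
i=6 t=12 v=1: → [12,16),[11,15),[10,14),[9,13); WM=6
i=7 t=11 v=1: → [11,15),[10,14),[9,13),[8,12); WM=11; [3,7) fires=2 [4,8) fires=3 [5,9) fires=2 [6,10) fires=3 [7,11) fires=2
i=8 t=12 v=4: → [12,16),[11,15),[10,14),[9,13); WM=11
i=9 t=11 v=9: → [11,15),[10,14),[9,13),[8,12); WM=11
i=10 t=13 v=8: → [13,17),[12,16),[11,15),[10,14); WM=11
i=11 t=14 v=3: → [14,18),[13,17),[12,16),[11,15); WM=13; [8,12) fires=3 [9,13) fires=4
i=12 t=14 v=5: → [14,18),[13,17),[12,16),[11,15); WM=13
i=13 t=14 v=8: → [14,18),[13,17),[12,16),[11,15); WM=13
i=14 t=18 v=7: → [18,22),[17,21),[16,20),[15,19); WM=13
i=15 t=15 v=8: → [15,19),[14,18),[13,17),[12,16); WM=17; [10,14) fires=4 [11,15) fires=6 [12,16) fires=5 [13,17) fires=3
i=16 t=20 v=1: → [20,24),[19,23),[18,22),[17,21); WM=17
i=17 t=17 v=2: → [17,21),[16,20),[15,19),[14,18); WM=17
i=18 t=20 v=9: → [20,24),[19,23),[18,22),[17,21); WM=17
i=19 t=22 v=9: → [22,26),[21,25),[20,24),[19,23); WM=21; [14,18) fires=4 [15,19) fires=3 [16,20) fires=2 [17,21) fires=4
i=20 t=22 v=7: → [22,26),[21,25),[20,24),[19,23); WM=21
i=21 t=21 v=4: → [21,25),[20,24),[19,23),[18,22); WM=21

7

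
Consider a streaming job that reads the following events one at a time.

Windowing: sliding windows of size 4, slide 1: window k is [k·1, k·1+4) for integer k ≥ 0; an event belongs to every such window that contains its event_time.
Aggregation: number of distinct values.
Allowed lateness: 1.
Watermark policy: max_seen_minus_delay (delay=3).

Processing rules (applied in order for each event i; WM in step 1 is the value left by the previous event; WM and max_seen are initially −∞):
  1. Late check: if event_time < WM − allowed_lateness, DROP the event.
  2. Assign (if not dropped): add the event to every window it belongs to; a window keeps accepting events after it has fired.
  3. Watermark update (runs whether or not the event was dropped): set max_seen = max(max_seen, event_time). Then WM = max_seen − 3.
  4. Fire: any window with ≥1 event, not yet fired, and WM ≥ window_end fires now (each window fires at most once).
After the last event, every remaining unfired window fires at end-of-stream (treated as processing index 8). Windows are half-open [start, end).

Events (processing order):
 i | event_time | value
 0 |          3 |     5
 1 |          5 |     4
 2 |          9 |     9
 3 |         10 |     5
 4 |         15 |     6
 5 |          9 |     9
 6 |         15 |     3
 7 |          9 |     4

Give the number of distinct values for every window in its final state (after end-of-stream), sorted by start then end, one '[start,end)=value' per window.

i=0 t=3 v=5: → [3,7),[2,6),[1,5),[0,4); WM=0
i=1 t=5 v=4: → [5,9),[4,8),[3,7),[2,6); WM=2
i=2 t=9 v=9: → [9,13),[8,12),[7,11),[6,10); WM=6; [0,4) fires=1 [1,5) fires=1 [2,6) fires=2
i=3 t=10 v=5: → [10,14),[9,13),[8,12),[7,11); WM=7; [3,7) fires=2
i=4 t=15 v=6: → [15,19),[14,18),[13,17),[12,16); WM=12; [4,8) fires=1 [5,9) fires=1 [6,10) fires=1 [7,11) fires=2 [8,12) fires=2
i=5 t=9 v=9: DROP (t<12-1); WM=12
i=6 t=15 v=3: → [15,19),[14,18),[13,17),[12,16); WM=12
i=7 t=9 v=4: DROP (t<12-1); WM=12

[0,4)=1 [1,5)=1 [2,6)=2 [3,7)=2 [4,8)=1 [5,9)=1 [6,10)=1 [7,11)=2 [8,12)=2 [9,13)=2 [10,14)=1 [12,16)=2 [13,17)=2 [14,18)=2 [15,19)=2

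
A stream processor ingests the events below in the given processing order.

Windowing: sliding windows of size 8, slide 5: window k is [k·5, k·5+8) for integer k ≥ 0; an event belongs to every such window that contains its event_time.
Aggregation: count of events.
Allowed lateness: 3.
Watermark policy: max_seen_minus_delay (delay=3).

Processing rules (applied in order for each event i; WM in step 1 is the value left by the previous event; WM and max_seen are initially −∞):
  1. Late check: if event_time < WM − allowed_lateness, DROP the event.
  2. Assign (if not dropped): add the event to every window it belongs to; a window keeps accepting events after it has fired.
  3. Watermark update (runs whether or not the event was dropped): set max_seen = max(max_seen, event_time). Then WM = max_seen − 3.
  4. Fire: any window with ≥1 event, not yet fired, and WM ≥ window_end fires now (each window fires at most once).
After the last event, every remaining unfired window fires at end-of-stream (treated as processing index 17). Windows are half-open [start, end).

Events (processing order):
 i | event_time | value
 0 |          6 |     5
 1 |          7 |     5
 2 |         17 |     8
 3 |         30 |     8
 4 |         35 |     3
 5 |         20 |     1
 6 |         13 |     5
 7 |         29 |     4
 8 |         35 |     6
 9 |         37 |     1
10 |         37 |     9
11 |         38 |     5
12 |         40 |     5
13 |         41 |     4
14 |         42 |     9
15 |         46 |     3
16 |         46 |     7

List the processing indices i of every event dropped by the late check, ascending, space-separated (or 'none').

i=0 t=6 v=5: → [5,13),[0,8); WM=3
i=1 t=7 v=5: → [5,13),[0,8); WM=4
i=2 t=17 v=8: → [15,23),[10,18); WM=14; [0,8) fires=2 [5,13) fires=2
i=3 t=30 v=8: → [30,38),[25,33); WM=27; [10,18) fires=1 [15,23) fires=1
i=4 t=35 v=3: → [35,43),[30,38); WM=32
i=5 t=20 v=1: DROP (t<32-3); WM=32
i=6 t=13 v=5: DROP (t<32-3); WM=32
i=7 t=29 v=4: → [25,33); WM=32
i=8 t=35 v=6: → [35,43),[30,38); WM=32
i=9 t=37 v=1: → [35,43),[30,38); WM=34; [25,33) fires=2
i=10 t=37 v=9: → [35,43),[30,38); WM=34
i=11 t=38 v=5: → [35,43); WM=35
i=12 t=40 v=5: → [40,48),[35,43); WM=37
i=13 t=41 v=4: → [40,48),[35,43); WM=38; [30,38) fires=5
i=14 t=42 v=9: → [40,48),[35,43); WM=39
i=15 t=46 v=3: → [45,53),[40,48); WM=43; [35,43) fires=8
i=16 t=46 v=7: → [45,53),[40,48); WM=43

5 6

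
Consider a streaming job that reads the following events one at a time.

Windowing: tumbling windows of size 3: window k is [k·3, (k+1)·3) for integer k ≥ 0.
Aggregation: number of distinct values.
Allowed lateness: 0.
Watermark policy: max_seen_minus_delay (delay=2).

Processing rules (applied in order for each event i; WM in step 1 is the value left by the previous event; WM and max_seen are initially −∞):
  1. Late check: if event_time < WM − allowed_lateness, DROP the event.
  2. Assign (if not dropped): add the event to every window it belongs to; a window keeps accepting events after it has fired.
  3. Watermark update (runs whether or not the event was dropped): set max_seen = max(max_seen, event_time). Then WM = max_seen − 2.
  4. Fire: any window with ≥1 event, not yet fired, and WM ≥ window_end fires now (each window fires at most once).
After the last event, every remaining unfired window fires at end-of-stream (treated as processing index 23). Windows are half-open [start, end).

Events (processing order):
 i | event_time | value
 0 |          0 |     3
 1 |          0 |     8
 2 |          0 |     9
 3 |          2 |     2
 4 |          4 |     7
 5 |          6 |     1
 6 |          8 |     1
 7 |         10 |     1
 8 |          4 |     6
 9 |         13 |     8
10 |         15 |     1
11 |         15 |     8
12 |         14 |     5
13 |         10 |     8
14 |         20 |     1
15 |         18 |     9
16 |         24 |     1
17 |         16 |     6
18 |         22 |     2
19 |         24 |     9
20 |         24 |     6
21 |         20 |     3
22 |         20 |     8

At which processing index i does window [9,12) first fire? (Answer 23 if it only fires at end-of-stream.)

i=0 t=0 v=3: → [0,3); WM=-2
i=1 t=0 v=8: → [0,3); WM=-2
i=2 t=0 v=9: → [0,3); WM=-2
i=3 t=2 v=2: → [0,3); WM=0
i=4 t=4 v=7: → [3,6); WM=2
i=5 t=6 v=1: → [6,9); WM=4; [0,3) fires=4
i=6 t=8 v=1: → [6,9); WM=6; [3,6) fires=1
i=7 t=10 v=1: → [9,12); WM=8
i=8 t=4 v=6: DROP (t<8-0); WM=8
i=9 t=13 v=8: → [12,15); WM=11; [6,9) fires=1
i=10 t=15 v=1: → [15,18); WM=13; [9,12) fires=1
i=11 t=15 v=8: → [15,18); WM=13
i=12 t=14 v=5: → [12,15); WM=13
i=13 t=10 v=8: DROP (t<13-0); WM=13
i=14 t=20 v=1: → [18,21); WM=18; [12,15) fires=2 [15,18) fires=2
i=15 t=18 v=9: → [18,21); WM=18
i=16 t=24 v=1: → [24,27); WM=22; [18,21) fires=2
i=17 t=16 v=6: DROP (t<22-0); WM=22
i=18 t=22 v=2: → [21,24); WM=22
i=19 t=24 v=9: → [24,27); WM=22
i=20 t=24 v=6: → [24,27); WM=22
i=21 t=20 v=3: DROP (t<22-0); WM=22
i=22 t=20 v=8: DROP (t<22-0); WM=22

10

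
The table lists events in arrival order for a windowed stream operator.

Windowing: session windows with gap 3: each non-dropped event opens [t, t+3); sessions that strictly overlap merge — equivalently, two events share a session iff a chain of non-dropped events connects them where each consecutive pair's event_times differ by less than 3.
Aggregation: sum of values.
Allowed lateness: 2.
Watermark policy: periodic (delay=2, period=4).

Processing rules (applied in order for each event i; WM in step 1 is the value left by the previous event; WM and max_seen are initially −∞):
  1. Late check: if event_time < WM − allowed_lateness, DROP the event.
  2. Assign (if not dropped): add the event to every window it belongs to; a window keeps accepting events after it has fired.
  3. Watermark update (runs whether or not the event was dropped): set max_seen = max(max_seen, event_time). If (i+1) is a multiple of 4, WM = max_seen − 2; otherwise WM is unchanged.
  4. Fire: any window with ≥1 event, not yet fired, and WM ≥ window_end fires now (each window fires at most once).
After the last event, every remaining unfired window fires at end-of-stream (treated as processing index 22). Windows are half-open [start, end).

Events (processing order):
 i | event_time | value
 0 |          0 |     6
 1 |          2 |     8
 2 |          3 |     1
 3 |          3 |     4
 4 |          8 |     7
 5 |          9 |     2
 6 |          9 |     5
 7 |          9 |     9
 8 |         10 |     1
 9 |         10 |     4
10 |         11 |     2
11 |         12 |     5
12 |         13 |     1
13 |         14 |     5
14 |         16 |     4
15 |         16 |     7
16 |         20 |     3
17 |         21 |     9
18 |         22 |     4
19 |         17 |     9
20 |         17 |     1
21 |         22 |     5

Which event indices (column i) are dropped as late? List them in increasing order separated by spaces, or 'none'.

20

i=0 t=0 v=6: → [0,3); WM=−∞
i=1 t=2 v=8: → [0,5); WM=−∞
i=2 t=3 v=1: → [0,6); WM=−∞
i=3 t=3 v=4: → [0,6); WM=1
i=4 t=8 v=7: → [8,11); WM=1
i=5 t=9 v=2: → [8,12); WM=1
i=6 t=9 v=5: → [8,12); WM=1
i=7 t=9 v=9: → [8,12); WM=7
i=8 t=10 v=1: → [8,13); WM=7
i=9 t=10 v=4: → [8,13); WM=7
i=10 t=11 v=2: → [8,14); WM=7
i=11 t=12 v=5: → [8,15); WM=10
i=12 t=13 v=1: → [8,16); WM=10
i=13 t=14 v=5: → [8,17); WM=10
i=14 t=16 v=4: → [8,19); WM=10
i=15 t=16 v=7: → [8,19); WM=14
i=16 t=20 v=3: → [20,23); WM=14
i=17 t=21 v=9: → [20,24); WM=14
i=18 t=22 v=4: → [20,25); WM=14
i=19 t=17 v=9: → [8,20); WM=20
i=20 t=17 v=1: DROP (t<20-2); WM=20
i=21 t=22 v=5: → [20,25); WM=20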